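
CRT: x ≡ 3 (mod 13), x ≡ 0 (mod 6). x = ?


M = 13*6 = 78
M1 = M/13 = 6, M2 = M/6 = 13
M1^(-1) mod 13 = 11, M2^(-1) mod 6 = 1
x = 3*6*11 + 0*13*1 = 198
198 mod 78 = 42
Check: 42 mod 13 = 3 ✓, 42 mod 6 = 0 ✓

x ≡ 42 (mod 78)


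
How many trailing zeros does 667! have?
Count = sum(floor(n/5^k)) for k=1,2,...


floor(667/5) = 133
floor(667/25) = 26
floor(667/125) = 5
floor(667/625) = 1
Total = 165

165 trailing zeros


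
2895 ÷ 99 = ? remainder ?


2895 = 99 * 29 + 24
Check: 2871 + 24 = 2895

q = 29, r = 24


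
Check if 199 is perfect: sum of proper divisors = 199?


Proper divisors of 199: 1
Sum = 1 = 1

No, 199 is not perfect (1 ≠ 199)


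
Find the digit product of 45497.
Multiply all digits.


4 × 5 × 4 × 9 × 7 = 5040


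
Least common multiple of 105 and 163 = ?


GCD(105, 163) = 1
LCM = 105*163/1 = 17115/1 = 17115

LCM = 17115


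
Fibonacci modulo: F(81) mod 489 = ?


F(k) mod 489 for k=1..81:
1, 1, 2, 3, 5, 8, 13, 21, 34, 55, 89, 144, 233, 377, 121, 9, 130, 139, 269, 408, 188, 107, 295, 402, 208, 121, 329, 450, 290, 251, 52, 303, 355, 169, 35, 204, 239, 443, 193, 147, 340, 487, 338, 336, 185, 32, 217, 249, 466, 226, 203, 429, 143, 83, 226, 309, 46, 355, 401, 267, 179, 446, 136, 93, 229, 322, 62, 384, 446, 341, 298, 150, 448, 109, 68, 177, 245, 422, 178, 111, 289
F(81) mod 489 = 289


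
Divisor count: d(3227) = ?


3227 = 7^1 × 461^1
d(3227) = (1+1) × (1+1) = 4

4 divisors


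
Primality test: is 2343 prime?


2343 / 3 = 781 (exact division)
2343 is NOT prime.

No, 2343 is not prime


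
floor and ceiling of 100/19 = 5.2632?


100/19 = 5.2632
floor = 5
ceil = 6

floor = 5, ceil = 6


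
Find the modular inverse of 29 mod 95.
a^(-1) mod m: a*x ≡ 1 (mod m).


Use the extended Euclidean algorithm on (95, 29); each row r = 95*s + 29*t:
r=95, s=1, t=0
r=29, s=0, t=1
q=3: r=8, s=1, t=-3   [95*(1) + 29*(-3) = 8]
q=3: r=5, s=-3, t=10   [95*(-3) + 29*(10) = 5]
q=1: r=3, s=4, t=-13   [95*(4) + 29*(-13) = 3]
q=1: r=2, s=-7, t=23   [95*(-7) + 29*(23) = 2]
q=1: r=1, s=11, t=-36   [95*(11) + 29*(-36) = 1]
q=2: r=0, s=-29, t=95   [95*(-29) + 29*(95) = 0]
GCD = 1 with t = -36, so 29*(-36) ≡ 1 (mod 95)
Inverse = -36 mod 95 = 59
Check: 29 * 59 = 1711 ≡ 1 (mod 95)

29^(-1) ≡ 59 (mod 95)


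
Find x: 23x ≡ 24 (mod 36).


GCD(23, 36) = 1, unique solution
a^(-1) mod 36 = 11
x = 11 * 24 mod 36 = 12

x ≡ 12 (mod 36)


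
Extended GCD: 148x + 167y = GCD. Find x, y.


Tabular extended Euclidean (each row: r = 148*s + 167*t):
r=148, s=1, t=0
r=167, s=0, t=1
q=0: r=148, s=1, t=0   [148*(1) + 167*(0) = 148]
q=1: r=19, s=-1, t=1   [148*(-1) + 167*(1) = 19]
q=7: r=15, s=8, t=-7   [148*(8) + 167*(-7) = 15]
q=1: r=4, s=-9, t=8   [148*(-9) + 167*(8) = 4]
q=3: r=3, s=35, t=-31   [148*(35) + 167*(-31) = 3]
q=1: r=1, s=-44, t=39   [148*(-44) + 167*(39) = 1]
q=3: r=0, s=167, t=-148   [148*(167) + 167*(-148) = 0]
GCD = 1; from the row with r=1: x=-44, y=39
Check: 148*(-44) + 167*(39) = -6512 + 6513 = 1

GCD = 1, x = -44, y = 39


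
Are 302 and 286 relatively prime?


Euclidean algorithm:
302 = 1 * 286 + 16
286 = 17 * 16 + 14
16 = 1 * 14 + 2
14 = 7 * 2 + 0
GCD(302, 286) = 2

No, not coprime (GCD = 2)


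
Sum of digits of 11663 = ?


1 + 1 + 6 + 6 + 3 = 17


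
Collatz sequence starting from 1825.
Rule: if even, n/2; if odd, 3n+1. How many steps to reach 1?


1825 → 5476 → 2738 → 1369 → 4108 → 2054 → 1027 → 3082 → 1541 → 4624 → 2312 → 1156 → 578 → 289 → 868 → 434 → 217 → 652 → 326 → 163 → 490 → 245 → 736 → 368 → 184 → 92 → 46 → 23 → 70 → 35 → 106 → 53 → 160 → 80 → 40 → 20 → 10 → 5 → 16 → 8 → 4 → 2 → 1
Total steps = 42

42 steps


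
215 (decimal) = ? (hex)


215 (base 10) = 215 (decimal)
215 (decimal) = D7 (base 16)


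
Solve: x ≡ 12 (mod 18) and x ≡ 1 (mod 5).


M = 18*5 = 90
M1 = M/18 = 5, M2 = M/5 = 18
M1^(-1) mod 18 = 11, M2^(-1) mod 5 = 2
x = 12*5*11 + 1*18*2 = 696
696 mod 90 = 66
Check: 66 mod 18 = 12 ✓, 66 mod 5 = 1 ✓

x ≡ 66 (mod 90)


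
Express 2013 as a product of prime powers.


2013 / 3 = 671
671 / 11 = 61
61 / 61 = 1
2013 = 3 × 11 × 61


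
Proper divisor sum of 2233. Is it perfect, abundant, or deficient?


Proper divisors: 1, 7, 11, 29, 77, 203, 319
Sum = 1 + 7 + 11 + 29 + 77 + 203 + 319 = 647
647 < 2233 → deficient

s(2233) = 647 (deficient)


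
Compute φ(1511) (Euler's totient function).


1511 = 1511
Prime factors: 1511
φ(1511) = 1511 × (1-1/1511)
= 1511 × 1510/1511 = 1510

φ(1511) = 1510


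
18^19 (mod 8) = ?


18^1 mod 8 = 2
18^2 mod 8 = 4
18^3 mod 8 = 0
18^4 mod 8 = 0
18^5 mod 8 = 0
18^6 mod 8 = 0
18^7 mod 8 = 0
18^8 mod 8 = 0
18^9 mod 8 = 0
18^10 mod 8 = 0
18^11 mod 8 = 0
18^12 mod 8 = 0
18^13 mod 8 = 0
18^14 mod 8 = 0
18^15 mod 8 = 0
18^16 mod 8 = 0
18^17 mod 8 = 0
18^18 mod 8 = 0
18^19 mod 8 = 0


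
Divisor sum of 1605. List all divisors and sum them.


Divisors of 1605: 1, 3, 5, 15, 107, 321, 535, 1605
Sum = 1 + 3 + 5 + 15 + 107 + 321 + 535 + 1605 = 2592

σ(1605) = 2592


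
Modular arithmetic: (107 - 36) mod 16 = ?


107 - 36 = 71
71 mod 16 = 7


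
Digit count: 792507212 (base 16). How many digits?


792507212 in base 16 = 2F3CB34C
Number of digits = 8

8 digits (base 16)


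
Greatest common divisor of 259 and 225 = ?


259 = 1 * 225 + 34
225 = 6 * 34 + 21
34 = 1 * 21 + 13
21 = 1 * 13 + 8
13 = 1 * 8 + 5
8 = 1 * 5 + 3
5 = 1 * 3 + 2
3 = 1 * 2 + 1
2 = 2 * 1 + 0
GCD = 1


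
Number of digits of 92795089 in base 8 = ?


92795089 in base 8 = 541770321
Number of digits = 9

9 digits (base 8)


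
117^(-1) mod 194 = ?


Use the extended Euclidean algorithm on (194, 117); each row r = 194*s + 117*t:
r=194, s=1, t=0
r=117, s=0, t=1
q=1: r=77, s=1, t=-1   [194*(1) + 117*(-1) = 77]
q=1: r=40, s=-1, t=2   [194*(-1) + 117*(2) = 40]
q=1: r=37, s=2, t=-3   [194*(2) + 117*(-3) = 37]
q=1: r=3, s=-3, t=5   [194*(-3) + 117*(5) = 3]
q=12: r=1, s=38, t=-63   [194*(38) + 117*(-63) = 1]
q=3: r=0, s=-117, t=194   [194*(-117) + 117*(194) = 0]
GCD = 1 with t = -63, so 117*(-63) ≡ 1 (mod 194)
Inverse = -63 mod 194 = 131
Check: 117 * 131 = 15327 ≡ 1 (mod 194)

117^(-1) ≡ 131 (mod 194)


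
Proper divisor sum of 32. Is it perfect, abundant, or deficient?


Proper divisors: 1, 2, 4, 8, 16
Sum = 1 + 2 + 4 + 8 + 16 = 31
31 < 32 → deficient

s(32) = 31 (deficient)


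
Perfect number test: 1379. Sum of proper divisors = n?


Proper divisors of 1379: 1, 7, 197
Sum = 1 + 7 + 197 = 205

No, 1379 is not perfect (205 ≠ 1379)


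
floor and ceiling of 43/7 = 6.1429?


43/7 = 6.1429
floor = 6
ceil = 7

floor = 6, ceil = 7


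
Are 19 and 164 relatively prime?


Euclidean algorithm:
164 = 8 * 19 + 12
19 = 1 * 12 + 7
12 = 1 * 7 + 5
7 = 1 * 5 + 2
5 = 2 * 2 + 1
2 = 2 * 1 + 0
GCD(19, 164) = 1

Yes, coprime (GCD = 1)


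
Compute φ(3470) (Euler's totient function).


3470 = 2 × 5 × 347
Prime factors: 2, 5, 347
φ(3470) = 3470 × (1-1/2) × (1-1/5) × (1-1/347)
= 3470 × 1/2 × 4/5 × 346/347 = 1384

φ(3470) = 1384


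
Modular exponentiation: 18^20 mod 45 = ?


18^1 mod 45 = 18
18^2 mod 45 = 9
18^3 mod 45 = 27
18^4 mod 45 = 36
18^5 mod 45 = 18
18^6 mod 45 = 9
18^7 mod 45 = 27
18^8 mod 45 = 36
18^9 mod 45 = 18
18^10 mod 45 = 9
18^11 mod 45 = 27
18^12 mod 45 = 36
18^13 mod 45 = 18
18^14 mod 45 = 9
18^15 mod 45 = 27
18^16 mod 45 = 36
18^17 mod 45 = 18
18^18 mod 45 = 9
18^19 mod 45 = 27
18^20 mod 45 = 36


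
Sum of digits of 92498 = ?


9 + 2 + 4 + 9 + 8 = 32


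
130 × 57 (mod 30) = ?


130 × 57 = 7410
7410 mod 30 = 0


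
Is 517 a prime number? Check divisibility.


517 / 11 = 47 (exact division)
517 is NOT prime.

No, 517 is not prime


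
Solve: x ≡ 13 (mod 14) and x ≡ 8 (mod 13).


M = 14*13 = 182
M1 = M/14 = 13, M2 = M/13 = 14
M1^(-1) mod 14 = 13, M2^(-1) mod 13 = 1
x = 13*13*13 + 8*14*1 = 2309
2309 mod 182 = 125
Check: 125 mod 14 = 13 ✓, 125 mod 13 = 8 ✓

x ≡ 125 (mod 182)


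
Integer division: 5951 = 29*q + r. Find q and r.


5951 = 29 * 205 + 6
Check: 5945 + 6 = 5951

q = 205, r = 6


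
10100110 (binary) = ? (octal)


10100110 (base 2) = 166 (decimal)
166 (decimal) = 246 (base 8)


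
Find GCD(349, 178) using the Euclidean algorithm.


349 = 1 * 178 + 171
178 = 1 * 171 + 7
171 = 24 * 7 + 3
7 = 2 * 3 + 1
3 = 3 * 1 + 0
GCD = 1


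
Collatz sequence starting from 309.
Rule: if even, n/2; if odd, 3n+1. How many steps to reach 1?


309 → 928 → 464 → 232 → 116 → 58 → 29 → 88 → 44 → 22 → 11 → 34 → 17 → 52 → 26 → 13 → 40 → 20 → 10 → 5 → 16 → 8 → 4 → 2 → 1
Total steps = 24

24 steps


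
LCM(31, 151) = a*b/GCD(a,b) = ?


GCD(31, 151) = 1
LCM = 31*151/1 = 4681/1 = 4681

LCM = 4681


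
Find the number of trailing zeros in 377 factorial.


floor(377/5) = 75
floor(377/25) = 15
floor(377/125) = 3
Total = 93

93 trailing zeros


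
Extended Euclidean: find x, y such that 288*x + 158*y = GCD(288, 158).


Tabular extended Euclidean (each row: r = 288*s + 158*t):
r=288, s=1, t=0
r=158, s=0, t=1
q=1: r=130, s=1, t=-1   [288*(1) + 158*(-1) = 130]
q=1: r=28, s=-1, t=2   [288*(-1) + 158*(2) = 28]
q=4: r=18, s=5, t=-9   [288*(5) + 158*(-9) = 18]
q=1: r=10, s=-6, t=11   [288*(-6) + 158*(11) = 10]
q=1: r=8, s=11, t=-20   [288*(11) + 158*(-20) = 8]
q=1: r=2, s=-17, t=31   [288*(-17) + 158*(31) = 2]
q=4: r=0, s=79, t=-144   [288*(79) + 158*(-144) = 0]
GCD = 2; from the row with r=2: x=-17, y=31
Check: 288*(-17) + 158*(31) = -4896 + 4898 = 2

GCD = 2, x = -17, y = 31


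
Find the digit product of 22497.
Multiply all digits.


2 × 2 × 4 × 9 × 7 = 1008


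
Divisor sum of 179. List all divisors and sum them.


Divisors of 179: 1, 179
Sum = 1 + 179 = 180

σ(179) = 180


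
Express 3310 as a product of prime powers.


3310 / 2 = 1655
1655 / 5 = 331
331 / 331 = 1
3310 = 2 × 5 × 331


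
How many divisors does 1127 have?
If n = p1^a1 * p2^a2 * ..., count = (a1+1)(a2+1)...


1127 = 7^2 × 23^1
d(1127) = (2+1) × (1+1) = 6

6 divisors


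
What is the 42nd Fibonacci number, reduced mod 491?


F(k) mod 491 for k=1..42:
1, 1, 2, 3, 5, 8, 13, 21, 34, 55, 89, 144, 233, 377, 119, 5, 124, 129, 253, 382, 144, 35, 179, 214, 393, 116, 18, 134, 152, 286, 438, 233, 180, 413, 102, 24, 126, 150, 276, 426, 211, 146
F(42) mod 491 = 146


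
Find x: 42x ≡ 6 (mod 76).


GCD(42, 76) = 2 divides 6
Divide: 21x ≡ 3 (mod 38)
x ≡ 11 (mod 38)


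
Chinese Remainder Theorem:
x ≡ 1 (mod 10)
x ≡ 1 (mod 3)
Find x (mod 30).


M = 10*3 = 30
M1 = M/10 = 3, M2 = M/3 = 10
M1^(-1) mod 10 = 7, M2^(-1) mod 3 = 1
x = 1*3*7 + 1*10*1 = 31
31 mod 30 = 1
Check: 1 mod 10 = 1 ✓, 1 mod 3 = 1 ✓

x ≡ 1 (mod 30)


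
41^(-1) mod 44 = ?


Use the extended Euclidean algorithm on (44, 41); each row r = 44*s + 41*t:
r=44, s=1, t=0
r=41, s=0, t=1
q=1: r=3, s=1, t=-1   [44*(1) + 41*(-1) = 3]
q=13: r=2, s=-13, t=14   [44*(-13) + 41*(14) = 2]
q=1: r=1, s=14, t=-15   [44*(14) + 41*(-15) = 1]
q=2: r=0, s=-41, t=44   [44*(-41) + 41*(44) = 0]
GCD = 1 with t = -15, so 41*(-15) ≡ 1 (mod 44)
Inverse = -15 mod 44 = 29
Check: 41 * 29 = 1189 ≡ 1 (mod 44)

41^(-1) ≡ 29 (mod 44)


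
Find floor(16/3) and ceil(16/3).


16/3 = 5.3333
floor = 5
ceil = 6

floor = 5, ceil = 6


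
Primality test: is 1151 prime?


Check divisors up to sqrt(1151) = 33.9264
No divisors found.
1151 is prime.

Yes, 1151 is prime


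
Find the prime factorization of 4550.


4550 / 2 = 2275
2275 / 5 = 455
455 / 5 = 91
91 / 7 = 13
13 / 13 = 1
4550 = 2 × 5^2 × 7 × 13


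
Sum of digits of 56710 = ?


5 + 6 + 7 + 1 + 0 = 19


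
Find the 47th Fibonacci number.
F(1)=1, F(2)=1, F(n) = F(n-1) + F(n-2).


Sequence: 1, 1, 2, 3, 5, 8, 13, 21, 34, 55, 89, 144, 233, 377, 610, 987, 1597, 2584, 4181, 6765, 10946, 17711, 28657, 46368, 75025, 121393, 196418, 317811, 514229, 832040, 1346269, 2178309, 3524578, 5702887, 9227465, 14930352, 24157817, 39088169, 63245986, 102334155, 165580141, 267914296, 433494437, 701408733, 1134903170, 1836311903, 2971215073
F(47) = 2971215073


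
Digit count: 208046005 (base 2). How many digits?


208046005 in base 2 = 1100011001101000011110110101
Number of digits = 28

28 digits (base 2)


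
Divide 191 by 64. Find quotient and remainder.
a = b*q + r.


191 = 64 * 2 + 63
Check: 128 + 63 = 191

q = 2, r = 63


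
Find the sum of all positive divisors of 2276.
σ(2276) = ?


Divisors of 2276: 1, 2, 4, 569, 1138, 2276
Sum = 1 + 2 + 4 + 569 + 1138 + 2276 = 3990

σ(2276) = 3990


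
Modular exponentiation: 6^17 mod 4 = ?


6^1 mod 4 = 2
6^2 mod 4 = 0
6^3 mod 4 = 0
6^4 mod 4 = 0
6^5 mod 4 = 0
6^6 mod 4 = 0
6^7 mod 4 = 0
6^8 mod 4 = 0
6^9 mod 4 = 0
6^10 mod 4 = 0
6^11 mod 4 = 0
6^12 mod 4 = 0
6^13 mod 4 = 0
6^14 mod 4 = 0
6^15 mod 4 = 0
6^16 mod 4 = 0
6^17 mod 4 = 0


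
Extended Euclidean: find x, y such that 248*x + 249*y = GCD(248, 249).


Tabular extended Euclidean (each row: r = 248*s + 249*t):
r=248, s=1, t=0
r=249, s=0, t=1
q=0: r=248, s=1, t=0   [248*(1) + 249*(0) = 248]
q=1: r=1, s=-1, t=1   [248*(-1) + 249*(1) = 1]
q=248: r=0, s=249, t=-248   [248*(249) + 249*(-248) = 0]
GCD = 1; from the row with r=1: x=-1, y=1
Check: 248*(-1) + 249*(1) = -248 + 249 = 1

GCD = 1, x = -1, y = 1


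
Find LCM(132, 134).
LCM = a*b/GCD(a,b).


GCD(132, 134) = 2
LCM = 132*134/2 = 17688/2 = 8844

LCM = 8844


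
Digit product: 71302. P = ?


7 × 1 × 3 × 0 × 2 = 0


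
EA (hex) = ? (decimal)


EA (base 16) = 234 (decimal)
234 (decimal) = 234 (base 10)


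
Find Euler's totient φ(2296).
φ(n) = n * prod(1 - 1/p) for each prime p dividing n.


2296 = 2^3 × 7 × 41
Prime factors: 2, 7, 41
φ(2296) = 2296 × (1-1/2) × (1-1/7) × (1-1/41)
= 2296 × 1/2 × 6/7 × 40/41 = 960

φ(2296) = 960


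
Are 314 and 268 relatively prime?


Euclidean algorithm:
314 = 1 * 268 + 46
268 = 5 * 46 + 38
46 = 1 * 38 + 8
38 = 4 * 8 + 6
8 = 1 * 6 + 2
6 = 3 * 2 + 0
GCD(314, 268) = 2

No, not coprime (GCD = 2)


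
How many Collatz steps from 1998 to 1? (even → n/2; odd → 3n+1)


1998 → 999 → 2998 → 1499 → 4498 → 2249 → 6748 → 3374 → 1687 → 5062 → 2531 → 7594 → 3797 → 11392 → 5696 → 2848 → 1424 → 712 → 356 → 178 → 89 → 268 → 134 → 67 → 202 → 101 → 304 → 152 → 76 → 38 → 19 → 58 → 29 → 88 → 44 → 22 → 11 → 34 → 17 → 52 → 26 → 13 → 40 → 20 → 10 → 5 → 16 → 8 → 4 → 2 → 1
Total steps = 50

50 steps


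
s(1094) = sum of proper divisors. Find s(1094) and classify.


Proper divisors: 1, 2, 547
Sum = 1 + 2 + 547 = 550
550 < 1094 → deficient

s(1094) = 550 (deficient)


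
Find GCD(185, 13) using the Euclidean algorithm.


185 = 14 * 13 + 3
13 = 4 * 3 + 1
3 = 3 * 1 + 0
GCD = 1


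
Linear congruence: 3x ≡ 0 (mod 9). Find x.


GCD(3, 9) = 3 divides 0
Divide: 1x ≡ 0 (mod 3)
x ≡ 0 (mod 3)


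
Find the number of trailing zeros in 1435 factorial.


floor(1435/5) = 287
floor(1435/25) = 57
floor(1435/125) = 11
floor(1435/625) = 2
Total = 357

357 trailing zeros


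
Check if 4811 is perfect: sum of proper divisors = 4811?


Proper divisors of 4811: 1, 17, 283
Sum = 1 + 17 + 283 = 301

No, 4811 is not perfect (301 ≠ 4811)


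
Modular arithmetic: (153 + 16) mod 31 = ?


153 + 16 = 169
169 mod 31 = 14


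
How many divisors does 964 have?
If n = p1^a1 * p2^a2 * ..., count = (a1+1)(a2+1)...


964 = 2^2 × 241^1
d(964) = (2+1) × (1+1) = 6

6 divisors


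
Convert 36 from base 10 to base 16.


36 (base 10) = 36 (decimal)
36 (decimal) = 24 (base 16)


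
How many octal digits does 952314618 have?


952314618 in base 8 = 7060625372
Number of digits = 10

10 digits (base 8)


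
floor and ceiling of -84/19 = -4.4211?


-84/19 = -4.4211
floor = -5
ceil = -4

floor = -5, ceil = -4


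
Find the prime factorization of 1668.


1668 / 2 = 834
834 / 2 = 417
417 / 3 = 139
139 / 139 = 1
1668 = 2^2 × 3 × 139


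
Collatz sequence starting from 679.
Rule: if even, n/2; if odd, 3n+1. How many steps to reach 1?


679 → 2038 → 1019 → 3058 → 1529 → 4588 → 2294 → 1147 → 3442 → 1721 → 5164 → 2582 → 1291 → 3874 → 1937 → 5812 → 2906 → 1453 → 4360 → 2180 → 1090 → 545 → 1636 → 818 → 409 → 1228 → 614 → 307 → 922 → 461 → 1384 → 692 → 346 → 173 → 520 → 260 → 130 → 65 → 196 → 98 → 49 → 148 → 74 → 37 → 112 → 56 → 28 → 14 → 7 → 22 → 11 → 34 → 17 → 52 → 26 → 13 → 40 → 20 → 10 → 5 → 16 → 8 → 4 → 2 → 1
Total steps = 64

64 steps


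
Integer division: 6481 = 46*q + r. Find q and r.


6481 = 46 * 140 + 41
Check: 6440 + 41 = 6481

q = 140, r = 41


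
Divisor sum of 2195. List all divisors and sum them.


Divisors of 2195: 1, 5, 439, 2195
Sum = 1 + 5 + 439 + 2195 = 2640

σ(2195) = 2640


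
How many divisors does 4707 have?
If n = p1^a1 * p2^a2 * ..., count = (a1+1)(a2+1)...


4707 = 3^2 × 523^1
d(4707) = (2+1) × (1+1) = 6

6 divisors


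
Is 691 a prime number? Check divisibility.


Check divisors up to sqrt(691) = 26.2869
No divisors found.
691 is prime.

Yes, 691 is prime


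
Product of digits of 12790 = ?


1 × 2 × 7 × 9 × 0 = 0


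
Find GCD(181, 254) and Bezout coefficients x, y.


Tabular extended Euclidean (each row: r = 181*s + 254*t):
r=181, s=1, t=0
r=254, s=0, t=1
q=0: r=181, s=1, t=0   [181*(1) + 254*(0) = 181]
q=1: r=73, s=-1, t=1   [181*(-1) + 254*(1) = 73]
q=2: r=35, s=3, t=-2   [181*(3) + 254*(-2) = 35]
q=2: r=3, s=-7, t=5   [181*(-7) + 254*(5) = 3]
q=11: r=2, s=80, t=-57   [181*(80) + 254*(-57) = 2]
q=1: r=1, s=-87, t=62   [181*(-87) + 254*(62) = 1]
q=2: r=0, s=254, t=-181   [181*(254) + 254*(-181) = 0]
GCD = 1; from the row with r=1: x=-87, y=62
Check: 181*(-87) + 254*(62) = -15747 + 15748 = 1

GCD = 1, x = -87, y = 62


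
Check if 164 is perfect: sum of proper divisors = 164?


Proper divisors of 164: 1, 2, 4, 41, 82
Sum = 1 + 2 + 4 + 41 + 82 = 130

No, 164 is not perfect (130 ≠ 164)


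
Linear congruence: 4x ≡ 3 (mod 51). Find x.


GCD(4, 51) = 1, unique solution
a^(-1) mod 51 = 13
x = 13 * 3 mod 51 = 39

x ≡ 39 (mod 51)


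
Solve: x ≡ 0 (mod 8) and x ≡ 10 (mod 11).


M = 8*11 = 88
M1 = M/8 = 11, M2 = M/11 = 8
M1^(-1) mod 8 = 3, M2^(-1) mod 11 = 7
x = 0*11*3 + 10*8*7 = 560
560 mod 88 = 32
Check: 32 mod 8 = 0 ✓, 32 mod 11 = 10 ✓

x ≡ 32 (mod 88)


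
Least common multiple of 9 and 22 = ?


GCD(9, 22) = 1
LCM = 9*22/1 = 198/1 = 198

LCM = 198


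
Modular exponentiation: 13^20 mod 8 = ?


13^1 mod 8 = 5
13^2 mod 8 = 1
13^3 mod 8 = 5
13^4 mod 8 = 1
13^5 mod 8 = 5
13^6 mod 8 = 1
13^7 mod 8 = 5
13^8 mod 8 = 1
13^9 mod 8 = 5
13^10 mod 8 = 1
13^11 mod 8 = 5
13^12 mod 8 = 1
13^13 mod 8 = 5
13^14 mod 8 = 1
13^15 mod 8 = 5
13^16 mod 8 = 1
13^17 mod 8 = 5
13^18 mod 8 = 1
13^19 mod 8 = 5
13^20 mod 8 = 1


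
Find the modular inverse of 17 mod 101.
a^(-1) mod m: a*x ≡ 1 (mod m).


Use the extended Euclidean algorithm on (101, 17); each row r = 101*s + 17*t:
r=101, s=1, t=0
r=17, s=0, t=1
q=5: r=16, s=1, t=-5   [101*(1) + 17*(-5) = 16]
q=1: r=1, s=-1, t=6   [101*(-1) + 17*(6) = 1]
q=16: r=0, s=17, t=-101   [101*(17) + 17*(-101) = 0]
GCD = 1 with t = 6, so 17*(6) ≡ 1 (mod 101)
Inverse = 6 mod 101 = 6
Check: 17 * 6 = 102 ≡ 1 (mod 101)

17^(-1) ≡ 6 (mod 101)


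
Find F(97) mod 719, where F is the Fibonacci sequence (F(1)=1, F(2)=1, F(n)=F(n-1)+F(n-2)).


F(k) mod 719 for k=1..97:
1, 1, 2, 3, 5, 8, 13, 21, 34, 55, 89, 144, 233, 377, 610, 268, 159, 427, 586, 294, 161, 455, 616, 352, 249, 601, 131, 13, 144, 157, 301, 458, 40, 498, 538, 317, 136, 453, 589, 323, 193, 516, 709, 506, 496, 283, 60, 343, 403, 27, 430, 457, 168, 625, 74, 699, 54, 34, 88, 122, 210, 332, 542, 155, 697, 133, 111, 244, 355, 599, 235, 115, 350, 465, 96, 561, 657, 499, 437, 217, 654, 152, 87, 239, 326, 565, 172, 18, 190, 208, 398, 606, 285, 172, 457, 629, 367
F(97) mod 719 = 367


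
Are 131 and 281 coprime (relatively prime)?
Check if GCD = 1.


Euclidean algorithm:
281 = 2 * 131 + 19
131 = 6 * 19 + 17
19 = 1 * 17 + 2
17 = 8 * 2 + 1
2 = 2 * 1 + 0
GCD(131, 281) = 1

Yes, coprime (GCD = 1)


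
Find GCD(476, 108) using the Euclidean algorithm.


476 = 4 * 108 + 44
108 = 2 * 44 + 20
44 = 2 * 20 + 4
20 = 5 * 4 + 0
GCD = 4


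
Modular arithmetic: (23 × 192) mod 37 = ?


23 × 192 = 4416
4416 mod 37 = 13


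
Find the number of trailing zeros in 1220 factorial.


floor(1220/5) = 244
floor(1220/25) = 48
floor(1220/125) = 9
floor(1220/625) = 1
Total = 302

302 trailing zeros


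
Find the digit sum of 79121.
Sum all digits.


7 + 9 + 1 + 2 + 1 = 20


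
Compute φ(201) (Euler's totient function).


201 = 3 × 67
Prime factors: 3, 67
φ(201) = 201 × (1-1/3) × (1-1/67)
= 201 × 2/3 × 66/67 = 132

φ(201) = 132


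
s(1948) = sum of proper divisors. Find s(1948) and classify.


Proper divisors: 1, 2, 4, 487, 974
Sum = 1 + 2 + 4 + 487 + 974 = 1468
1468 < 1948 → deficient

s(1948) = 1468 (deficient)


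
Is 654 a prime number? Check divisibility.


654 / 2 = 327 (exact division)
654 is NOT prime.

No, 654 is not prime


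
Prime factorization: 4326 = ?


4326 / 2 = 2163
2163 / 3 = 721
721 / 7 = 103
103 / 103 = 1
4326 = 2 × 3 × 7 × 103


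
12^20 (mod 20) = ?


12^1 mod 20 = 12
12^2 mod 20 = 4
12^3 mod 20 = 8
12^4 mod 20 = 16
12^5 mod 20 = 12
12^6 mod 20 = 4
12^7 mod 20 = 8
12^8 mod 20 = 16
12^9 mod 20 = 12
12^10 mod 20 = 4
12^11 mod 20 = 8
12^12 mod 20 = 16
12^13 mod 20 = 12
12^14 mod 20 = 4
12^15 mod 20 = 8
12^16 mod 20 = 16
12^17 mod 20 = 12
12^18 mod 20 = 4
12^19 mod 20 = 8
12^20 mod 20 = 16


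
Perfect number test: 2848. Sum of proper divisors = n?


Proper divisors of 2848: 1, 2, 4, 8, 16, 32, 89, 178, 356, 712, 1424
Sum = 1 + 2 + 4 + 8 + 16 + 32 + 89 + 178 + 356 + 712 + 1424 = 2822

No, 2848 is not perfect (2822 ≠ 2848)


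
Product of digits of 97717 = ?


9 × 7 × 7 × 1 × 7 = 3087


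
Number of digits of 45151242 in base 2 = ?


45151242 in base 2 = 10101100001111010000001010
Number of digits = 26

26 digits (base 2)


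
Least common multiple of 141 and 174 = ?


GCD(141, 174) = 3
LCM = 141*174/3 = 24534/3 = 8178

LCM = 8178


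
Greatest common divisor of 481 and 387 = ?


481 = 1 * 387 + 94
387 = 4 * 94 + 11
94 = 8 * 11 + 6
11 = 1 * 6 + 5
6 = 1 * 5 + 1
5 = 5 * 1 + 0
GCD = 1


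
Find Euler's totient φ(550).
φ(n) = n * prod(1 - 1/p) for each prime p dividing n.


550 = 2 × 5^2 × 11
Prime factors: 2, 5, 11
φ(550) = 550 × (1-1/2) × (1-1/5) × (1-1/11)
= 550 × 1/2 × 4/5 × 10/11 = 200

φ(550) = 200


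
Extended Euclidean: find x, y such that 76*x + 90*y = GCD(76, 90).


Tabular extended Euclidean (each row: r = 76*s + 90*t):
r=76, s=1, t=0
r=90, s=0, t=1
q=0: r=76, s=1, t=0   [76*(1) + 90*(0) = 76]
q=1: r=14, s=-1, t=1   [76*(-1) + 90*(1) = 14]
q=5: r=6, s=6, t=-5   [76*(6) + 90*(-5) = 6]
q=2: r=2, s=-13, t=11   [76*(-13) + 90*(11) = 2]
q=3: r=0, s=45, t=-38   [76*(45) + 90*(-38) = 0]
GCD = 2; from the row with r=2: x=-13, y=11
Check: 76*(-13) + 90*(11) = -988 + 990 = 2

GCD = 2, x = -13, y = 11


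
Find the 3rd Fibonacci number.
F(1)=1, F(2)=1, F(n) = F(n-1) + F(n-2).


Sequence: 1, 1, 2
F(3) = 2


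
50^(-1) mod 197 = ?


Use the extended Euclidean algorithm on (197, 50); each row r = 197*s + 50*t:
r=197, s=1, t=0
r=50, s=0, t=1
q=3: r=47, s=1, t=-3   [197*(1) + 50*(-3) = 47]
q=1: r=3, s=-1, t=4   [197*(-1) + 50*(4) = 3]
q=15: r=2, s=16, t=-63   [197*(16) + 50*(-63) = 2]
q=1: r=1, s=-17, t=67   [197*(-17) + 50*(67) = 1]
q=2: r=0, s=50, t=-197   [197*(50) + 50*(-197) = 0]
GCD = 1 with t = 67, so 50*(67) ≡ 1 (mod 197)
Inverse = 67 mod 197 = 67
Check: 50 * 67 = 3350 ≡ 1 (mod 197)

50^(-1) ≡ 67 (mod 197)


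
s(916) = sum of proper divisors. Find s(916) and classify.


Proper divisors: 1, 2, 4, 229, 458
Sum = 1 + 2 + 4 + 229 + 458 = 694
694 < 916 → deficient

s(916) = 694 (deficient)


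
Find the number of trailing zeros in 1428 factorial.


floor(1428/5) = 285
floor(1428/25) = 57
floor(1428/125) = 11
floor(1428/625) = 2
Total = 355

355 trailing zeros


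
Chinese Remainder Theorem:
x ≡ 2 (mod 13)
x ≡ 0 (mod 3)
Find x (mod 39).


M = 13*3 = 39
M1 = M/13 = 3, M2 = M/3 = 13
M1^(-1) mod 13 = 9, M2^(-1) mod 3 = 1
x = 2*3*9 + 0*13*1 = 54
54 mod 39 = 15
Check: 15 mod 13 = 2 ✓, 15 mod 3 = 0 ✓

x ≡ 15 (mod 39)


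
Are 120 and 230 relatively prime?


Euclidean algorithm:
230 = 1 * 120 + 110
120 = 1 * 110 + 10
110 = 11 * 10 + 0
GCD(120, 230) = 10

No, not coprime (GCD = 10)


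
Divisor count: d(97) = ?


97 = 97^1
d(97) = (1+1) = 2

2 divisors


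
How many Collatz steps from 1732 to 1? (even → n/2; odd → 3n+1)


1732 → 866 → 433 → 1300 → 650 → 325 → 976 → 488 → 244 → 122 → 61 → 184 → 92 → 46 → 23 → 70 → 35 → 106 → 53 → 160 → 80 → 40 → 20 → 10 → 5 → 16 → 8 → 4 → 2 → 1
Total steps = 29

29 steps


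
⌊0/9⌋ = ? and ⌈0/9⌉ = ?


0/9 = 0
floor = 0
ceil = 0

floor = 0, ceil = 0


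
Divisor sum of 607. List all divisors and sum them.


Divisors of 607: 1, 607
Sum = 1 + 607 = 608

σ(607) = 608


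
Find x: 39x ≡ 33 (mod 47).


GCD(39, 47) = 1, unique solution
a^(-1) mod 47 = 41
x = 41 * 33 mod 47 = 37

x ≡ 37 (mod 47)


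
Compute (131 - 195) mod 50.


131 - 195 = -64
-64 mod 50 = 36


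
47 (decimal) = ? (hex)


47 (base 10) = 47 (decimal)
47 (decimal) = 2F (base 16)


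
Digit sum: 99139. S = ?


9 + 9 + 1 + 3 + 9 = 31


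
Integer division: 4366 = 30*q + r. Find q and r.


4366 = 30 * 145 + 16
Check: 4350 + 16 = 4366

q = 145, r = 16


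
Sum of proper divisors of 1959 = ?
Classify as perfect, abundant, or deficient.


Proper divisors: 1, 3, 653
Sum = 1 + 3 + 653 = 657
657 < 1959 → deficient

s(1959) = 657 (deficient)


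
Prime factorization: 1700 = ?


1700 / 2 = 850
850 / 2 = 425
425 / 5 = 85
85 / 5 = 17
17 / 17 = 1
1700 = 2^2 × 5^2 × 17


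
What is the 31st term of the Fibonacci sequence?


Sequence: 1, 1, 2, 3, 5, 8, 13, 21, 34, 55, 89, 144, 233, 377, 610, 987, 1597, 2584, 4181, 6765, 10946, 17711, 28657, 46368, 75025, 121393, 196418, 317811, 514229, 832040, 1346269
F(31) = 1346269


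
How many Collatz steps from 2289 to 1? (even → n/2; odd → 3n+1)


2289 → 6868 → 3434 → 1717 → 5152 → 2576 → 1288 → 644 → 322 → 161 → 484 → 242 → 121 → 364 → 182 → 91 → 274 → 137 → 412 → 206 → 103 → 310 → 155 → 466 → 233 → 700 → 350 → 175 → 526 → 263 → 790 → 395 → 1186 → 593 → 1780 → 890 → 445 → 1336 → 668 → 334 → 167 → 502 → 251 → 754 → 377 → 1132 → 566 → 283 → 850 → 425 → 1276 → 638 → 319 → 958 → 479 → 1438 → 719 → 2158 → 1079 → 3238 → 1619 → 4858 → 2429 → 7288 → 3644 → 1822 → 911 → 2734 → 1367 → 4102 → 2051 → 6154 → 3077 → 9232 → 4616 → 2308 → 1154 → 577 → 1732 → 866 → 433 → 1300 → 650 → 325 → 976 → 488 → 244 → 122 → 61 → 184 → 92 → 46 → 23 → 70 → 35 → 106 → 53 → 160 → 80 → 40 → 20 → 10 → 5 → 16 → 8 → 4 → 2 → 1
Total steps = 107

107 steps


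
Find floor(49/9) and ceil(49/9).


49/9 = 5.4444
floor = 5
ceil = 6

floor = 5, ceil = 6


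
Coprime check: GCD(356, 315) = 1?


Euclidean algorithm:
356 = 1 * 315 + 41
315 = 7 * 41 + 28
41 = 1 * 28 + 13
28 = 2 * 13 + 2
13 = 6 * 2 + 1
2 = 2 * 1 + 0
GCD(356, 315) = 1

Yes, coprime (GCD = 1)


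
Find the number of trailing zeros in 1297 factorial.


floor(1297/5) = 259
floor(1297/25) = 51
floor(1297/125) = 10
floor(1297/625) = 2
Total = 322

322 trailing zeros


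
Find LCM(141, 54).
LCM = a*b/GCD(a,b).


GCD(141, 54) = 3
LCM = 141*54/3 = 7614/3 = 2538

LCM = 2538


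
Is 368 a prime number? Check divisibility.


368 / 2 = 184 (exact division)
368 is NOT prime.

No, 368 is not prime


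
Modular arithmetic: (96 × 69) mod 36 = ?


96 × 69 = 6624
6624 mod 36 = 0


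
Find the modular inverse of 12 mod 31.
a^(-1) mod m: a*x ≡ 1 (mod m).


Use the extended Euclidean algorithm on (31, 12); each row r = 31*s + 12*t:
r=31, s=1, t=0
r=12, s=0, t=1
q=2: r=7, s=1, t=-2   [31*(1) + 12*(-2) = 7]
q=1: r=5, s=-1, t=3   [31*(-1) + 12*(3) = 5]
q=1: r=2, s=2, t=-5   [31*(2) + 12*(-5) = 2]
q=2: r=1, s=-5, t=13   [31*(-5) + 12*(13) = 1]
q=2: r=0, s=12, t=-31   [31*(12) + 12*(-31) = 0]
GCD = 1 with t = 13, so 12*(13) ≡ 1 (mod 31)
Inverse = 13 mod 31 = 13
Check: 12 * 13 = 156 ≡ 1 (mod 31)

12^(-1) ≡ 13 (mod 31)


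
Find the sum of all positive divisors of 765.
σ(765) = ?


Divisors of 765: 1, 3, 5, 9, 15, 17, 45, 51, 85, 153, 255, 765
Sum = 1 + 3 + 5 + 9 + 15 + 17 + 45 + 51 + 85 + 153 + 255 + 765 = 1404

σ(765) = 1404


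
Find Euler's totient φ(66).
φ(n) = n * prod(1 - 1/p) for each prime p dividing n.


66 = 2 × 3 × 11
Prime factors: 2, 3, 11
φ(66) = 66 × (1-1/2) × (1-1/3) × (1-1/11)
= 66 × 1/2 × 2/3 × 10/11 = 20

φ(66) = 20


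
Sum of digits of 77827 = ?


7 + 7 + 8 + 2 + 7 = 31


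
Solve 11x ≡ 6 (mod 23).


GCD(11, 23) = 1, unique solution
a^(-1) mod 23 = 21
x = 21 * 6 mod 23 = 11

x ≡ 11 (mod 23)


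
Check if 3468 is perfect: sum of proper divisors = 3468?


Proper divisors of 3468: 1, 2, 3, 4, 6, 12, 17, 34, 51, 68, 102, 204, 289, 578, 867, 1156, 1734
Sum = 1 + 2 + 3 + 4 + 6 + 12 + 17 + 34 + 51 + 68 + 102 + 204 + 289 + 578 + 867 + 1156 + 1734 = 5128

No, 3468 is not perfect (5128 ≠ 3468)


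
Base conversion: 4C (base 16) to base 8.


4C (base 16) = 76 (decimal)
76 (decimal) = 114 (base 8)


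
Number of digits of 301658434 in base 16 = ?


301658434 in base 16 = 11FAF142
Number of digits = 8

8 digits (base 16)


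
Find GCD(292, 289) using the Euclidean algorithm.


292 = 1 * 289 + 3
289 = 96 * 3 + 1
3 = 3 * 1 + 0
GCD = 1


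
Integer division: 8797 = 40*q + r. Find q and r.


8797 = 40 * 219 + 37
Check: 8760 + 37 = 8797

q = 219, r = 37


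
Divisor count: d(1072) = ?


1072 = 2^4 × 67^1
d(1072) = (4+1) × (1+1) = 10

10 divisors


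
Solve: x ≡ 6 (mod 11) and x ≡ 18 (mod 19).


M = 11*19 = 209
M1 = M/11 = 19, M2 = M/19 = 11
M1^(-1) mod 11 = 7, M2^(-1) mod 19 = 7
x = 6*19*7 + 18*11*7 = 2184
2184 mod 209 = 94
Check: 94 mod 11 = 6 ✓, 94 mod 19 = 18 ✓

x ≡ 94 (mod 209)


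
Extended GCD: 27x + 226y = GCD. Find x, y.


Tabular extended Euclidean (each row: r = 27*s + 226*t):
r=27, s=1, t=0
r=226, s=0, t=1
q=0: r=27, s=1, t=0   [27*(1) + 226*(0) = 27]
q=8: r=10, s=-8, t=1   [27*(-8) + 226*(1) = 10]
q=2: r=7, s=17, t=-2   [27*(17) + 226*(-2) = 7]
q=1: r=3, s=-25, t=3   [27*(-25) + 226*(3) = 3]
q=2: r=1, s=67, t=-8   [27*(67) + 226*(-8) = 1]
q=3: r=0, s=-226, t=27   [27*(-226) + 226*(27) = 0]
GCD = 1; from the row with r=1: x=67, y=-8
Check: 27*(67) + 226*(-8) = 1809 - 1808 = 1

GCD = 1, x = 67, y = -8


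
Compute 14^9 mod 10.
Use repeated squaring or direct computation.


14^1 mod 10 = 4
14^2 mod 10 = 6
14^3 mod 10 = 4
14^4 mod 10 = 6
14^5 mod 10 = 4
14^6 mod 10 = 6
14^7 mod 10 = 4
14^8 mod 10 = 6
14^9 mod 10 = 4


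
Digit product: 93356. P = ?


9 × 3 × 3 × 5 × 6 = 2430


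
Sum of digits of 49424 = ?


4 + 9 + 4 + 2 + 4 = 23


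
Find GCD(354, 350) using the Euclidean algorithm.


354 = 1 * 350 + 4
350 = 87 * 4 + 2
4 = 2 * 2 + 0
GCD = 2


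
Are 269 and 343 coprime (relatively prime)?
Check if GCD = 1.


Euclidean algorithm:
343 = 1 * 269 + 74
269 = 3 * 74 + 47
74 = 1 * 47 + 27
47 = 1 * 27 + 20
27 = 1 * 20 + 7
20 = 2 * 7 + 6
7 = 1 * 6 + 1
6 = 6 * 1 + 0
GCD(269, 343) = 1

Yes, coprime (GCD = 1)


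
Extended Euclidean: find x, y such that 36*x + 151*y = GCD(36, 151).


Tabular extended Euclidean (each row: r = 36*s + 151*t):
r=36, s=1, t=0
r=151, s=0, t=1
q=0: r=36, s=1, t=0   [36*(1) + 151*(0) = 36]
q=4: r=7, s=-4, t=1   [36*(-4) + 151*(1) = 7]
q=5: r=1, s=21, t=-5   [36*(21) + 151*(-5) = 1]
q=7: r=0, s=-151, t=36   [36*(-151) + 151*(36) = 0]
GCD = 1; from the row with r=1: x=21, y=-5
Check: 36*(21) + 151*(-5) = 756 - 755 = 1

GCD = 1, x = 21, y = -5


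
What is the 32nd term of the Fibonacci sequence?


Sequence: 1, 1, 2, 3, 5, 8, 13, 21, 34, 55, 89, 144, 233, 377, 610, 987, 1597, 2584, 4181, 6765, 10946, 17711, 28657, 46368, 75025, 121393, 196418, 317811, 514229, 832040, 1346269, 2178309
F(32) = 2178309


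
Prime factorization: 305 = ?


305 / 5 = 61
61 / 61 = 1
305 = 5 × 61


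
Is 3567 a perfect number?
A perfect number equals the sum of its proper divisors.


Proper divisors of 3567: 1, 3, 29, 41, 87, 123, 1189
Sum = 1 + 3 + 29 + 41 + 87 + 123 + 1189 = 1473

No, 3567 is not perfect (1473 ≠ 3567)


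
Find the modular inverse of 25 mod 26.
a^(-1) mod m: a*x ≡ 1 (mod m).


Use the extended Euclidean algorithm on (26, 25); each row r = 26*s + 25*t:
r=26, s=1, t=0
r=25, s=0, t=1
q=1: r=1, s=1, t=-1   [26*(1) + 25*(-1) = 1]
q=25: r=0, s=-25, t=26   [26*(-25) + 25*(26) = 0]
GCD = 1 with t = -1, so 25*(-1) ≡ 1 (mod 26)
Inverse = -1 mod 26 = 25
Check: 25 * 25 = 625 ≡ 1 (mod 26)

25^(-1) ≡ 25 (mod 26)


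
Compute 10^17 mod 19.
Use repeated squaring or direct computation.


10^1 mod 19 = 10
10^2 mod 19 = 5
10^3 mod 19 = 12
10^4 mod 19 = 6
10^5 mod 19 = 3
10^6 mod 19 = 11
10^7 mod 19 = 15
10^8 mod 19 = 17
10^9 mod 19 = 18
10^10 mod 19 = 9
10^11 mod 19 = 14
10^12 mod 19 = 7
10^13 mod 19 = 13
10^14 mod 19 = 16
10^15 mod 19 = 8
10^16 mod 19 = 4
10^17 mod 19 = 2


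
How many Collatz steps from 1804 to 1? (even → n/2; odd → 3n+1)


1804 → 902 → 451 → 1354 → 677 → 2032 → 1016 → 508 → 254 → 127 → 382 → 191 → 574 → 287 → 862 → 431 → 1294 → 647 → 1942 → 971 → 2914 → 1457 → 4372 → 2186 → 1093 → 3280 → 1640 → 820 → 410 → 205 → 616 → 308 → 154 → 77 → 232 → 116 → 58 → 29 → 88 → 44 → 22 → 11 → 34 → 17 → 52 → 26 → 13 → 40 → 20 → 10 → 5 → 16 → 8 → 4 → 2 → 1
Total steps = 55

55 steps


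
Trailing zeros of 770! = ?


floor(770/5) = 154
floor(770/25) = 30
floor(770/125) = 6
floor(770/625) = 1
Total = 191

191 trailing zeros


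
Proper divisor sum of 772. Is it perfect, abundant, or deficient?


Proper divisors: 1, 2, 4, 193, 386
Sum = 1 + 2 + 4 + 193 + 386 = 586
586 < 772 → deficient

s(772) = 586 (deficient)


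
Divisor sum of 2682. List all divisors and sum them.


Divisors of 2682: 1, 2, 3, 6, 9, 18, 149, 298, 447, 894, 1341, 2682
Sum = 1 + 2 + 3 + 6 + 9 + 18 + 149 + 298 + 447 + 894 + 1341 + 2682 = 5850

σ(2682) = 5850


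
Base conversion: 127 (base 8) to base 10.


127 (base 8) = 87 (decimal)
87 (decimal) = 87 (base 10)


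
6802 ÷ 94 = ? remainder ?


6802 = 94 * 72 + 34
Check: 6768 + 34 = 6802

q = 72, r = 34


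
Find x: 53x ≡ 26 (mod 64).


GCD(53, 64) = 1, unique solution
a^(-1) mod 64 = 29
x = 29 * 26 mod 64 = 50

x ≡ 50 (mod 64)


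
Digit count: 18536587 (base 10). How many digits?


18536587 has 8 digits in base 10
floor(log10(18536587)) + 1 = floor(7.2680) + 1 = 8

8 digits (base 10)


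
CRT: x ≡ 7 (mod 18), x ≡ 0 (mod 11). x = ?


M = 18*11 = 198
M1 = M/18 = 11, M2 = M/11 = 18
M1^(-1) mod 18 = 5, M2^(-1) mod 11 = 8
x = 7*11*5 + 0*18*8 = 385
385 mod 198 = 187
Check: 187 mod 18 = 7 ✓, 187 mod 11 = 0 ✓

x ≡ 187 (mod 198)


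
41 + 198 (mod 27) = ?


41 + 198 = 239
239 mod 27 = 23


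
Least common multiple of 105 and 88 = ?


GCD(105, 88) = 1
LCM = 105*88/1 = 9240/1 = 9240

LCM = 9240


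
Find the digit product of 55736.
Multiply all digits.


5 × 5 × 7 × 3 × 6 = 3150


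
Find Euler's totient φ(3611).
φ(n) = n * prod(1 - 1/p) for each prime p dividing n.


3611 = 23 × 157
Prime factors: 23, 157
φ(3611) = 3611 × (1-1/23) × (1-1/157)
= 3611 × 22/23 × 156/157 = 3432

φ(3611) = 3432


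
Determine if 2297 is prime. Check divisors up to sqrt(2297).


Check divisors up to sqrt(2297) = 47.9270
No divisors found.
2297 is prime.

Yes, 2297 is prime


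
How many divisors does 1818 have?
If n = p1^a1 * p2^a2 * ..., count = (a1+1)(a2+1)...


1818 = 2^1 × 3^2 × 101^1
d(1818) = (1+1) × (2+1) × (1+1) = 12

12 divisors


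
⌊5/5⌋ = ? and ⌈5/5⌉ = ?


5/5 = 1.0000
floor = 1
ceil = 1

floor = 1, ceil = 1


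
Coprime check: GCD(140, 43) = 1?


Euclidean algorithm:
140 = 3 * 43 + 11
43 = 3 * 11 + 10
11 = 1 * 10 + 1
10 = 10 * 1 + 0
GCD(140, 43) = 1

Yes, coprime (GCD = 1)


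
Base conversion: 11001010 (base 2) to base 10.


11001010 (base 2) = 202 (decimal)
202 (decimal) = 202 (base 10)


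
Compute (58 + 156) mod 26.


58 + 156 = 214
214 mod 26 = 6


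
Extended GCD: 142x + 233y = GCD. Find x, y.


Tabular extended Euclidean (each row: r = 142*s + 233*t):
r=142, s=1, t=0
r=233, s=0, t=1
q=0: r=142, s=1, t=0   [142*(1) + 233*(0) = 142]
q=1: r=91, s=-1, t=1   [142*(-1) + 233*(1) = 91]
q=1: r=51, s=2, t=-1   [142*(2) + 233*(-1) = 51]
q=1: r=40, s=-3, t=2   [142*(-3) + 233*(2) = 40]
q=1: r=11, s=5, t=-3   [142*(5) + 233*(-3) = 11]
q=3: r=7, s=-18, t=11   [142*(-18) + 233*(11) = 7]
q=1: r=4, s=23, t=-14   [142*(23) + 233*(-14) = 4]
q=1: r=3, s=-41, t=25   [142*(-41) + 233*(25) = 3]
q=1: r=1, s=64, t=-39   [142*(64) + 233*(-39) = 1]
q=3: r=0, s=-233, t=142   [142*(-233) + 233*(142) = 0]
GCD = 1; from the row with r=1: x=64, y=-39
Check: 142*(64) + 233*(-39) = 9088 - 9087 = 1

GCD = 1, x = 64, y = -39


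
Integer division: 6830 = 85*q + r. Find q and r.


6830 = 85 * 80 + 30
Check: 6800 + 30 = 6830

q = 80, r = 30


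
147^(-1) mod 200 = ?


Use the extended Euclidean algorithm on (200, 147); each row r = 200*s + 147*t:
r=200, s=1, t=0
r=147, s=0, t=1
q=1: r=53, s=1, t=-1   [200*(1) + 147*(-1) = 53]
q=2: r=41, s=-2, t=3   [200*(-2) + 147*(3) = 41]
q=1: r=12, s=3, t=-4   [200*(3) + 147*(-4) = 12]
q=3: r=5, s=-11, t=15   [200*(-11) + 147*(15) = 5]
q=2: r=2, s=25, t=-34   [200*(25) + 147*(-34) = 2]
q=2: r=1, s=-61, t=83   [200*(-61) + 147*(83) = 1]
q=2: r=0, s=147, t=-200   [200*(147) + 147*(-200) = 0]
GCD = 1 with t = 83, so 147*(83) ≡ 1 (mod 200)
Inverse = 83 mod 200 = 83
Check: 147 * 83 = 12201 ≡ 1 (mod 200)

147^(-1) ≡ 83 (mod 200)


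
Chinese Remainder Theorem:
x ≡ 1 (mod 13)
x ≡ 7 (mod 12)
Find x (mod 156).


M = 13*12 = 156
M1 = M/13 = 12, M2 = M/12 = 13
M1^(-1) mod 13 = 12, M2^(-1) mod 12 = 1
x = 1*12*12 + 7*13*1 = 235
235 mod 156 = 79
Check: 79 mod 13 = 1 ✓, 79 mod 12 = 7 ✓

x ≡ 79 (mod 156)


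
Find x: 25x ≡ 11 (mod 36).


GCD(25, 36) = 1, unique solution
a^(-1) mod 36 = 13
x = 13 * 11 mod 36 = 35

x ≡ 35 (mod 36)


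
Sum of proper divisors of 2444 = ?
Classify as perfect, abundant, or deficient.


Proper divisors: 1, 2, 4, 13, 26, 47, 52, 94, 188, 611, 1222
Sum = 1 + 2 + 4 + 13 + 26 + 47 + 52 + 94 + 188 + 611 + 1222 = 2260
2260 < 2444 → deficient

s(2444) = 2260 (deficient)


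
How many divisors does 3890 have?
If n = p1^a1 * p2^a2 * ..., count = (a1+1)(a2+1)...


3890 = 2^1 × 5^1 × 389^1
d(3890) = (1+1) × (1+1) × (1+1) = 8

8 divisors


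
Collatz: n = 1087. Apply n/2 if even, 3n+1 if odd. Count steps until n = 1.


1087 → 3262 → 1631 → 4894 → 2447 → 7342 → 3671 → 11014 → 5507 → 16522 → 8261 → 24784 → 12392 → 6196 → 3098 → 1549 → 4648 → 2324 → 1162 → 581 → 1744 → 872 → 436 → 218 → 109 → 328 → 164 → 82 → 41 → 124 → 62 → 31 → 94 → 47 → 142 → 71 → 214 → 107 → 322 → 161 → 484 → 242 → 121 → 364 → 182 → 91 → 274 → 137 → 412 → 206 → 103 → 310 → 155 → 466 → 233 → 700 → 350 → 175 → 526 → 263 → 790 → 395 → 1186 → 593 → 1780 → 890 → 445 → 1336 → 668 → 334 → 167 → 502 → 251 → 754 → 377 → 1132 → 566 → 283 → 850 → 425 → 1276 → 638 → 319 → 958 → 479 → 1438 → 719 → 2158 → 1079 → 3238 → 1619 → 4858 → 2429 → 7288 → 3644 → 1822 → 911 → 2734 → 1367 → 4102 → 2051 → 6154 → 3077 → 9232 → 4616 → 2308 → 1154 → 577 → 1732 → 866 → 433 → 1300 → 650 → 325 → 976 → 488 → 244 → 122 → 61 → 184 → 92 → 46 → 23 → 70 → 35 → 106 → 53 → 160 → 80 → 40 → 20 → 10 → 5 → 16 → 8 → 4 → 2 → 1
Total steps = 137

137 steps
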